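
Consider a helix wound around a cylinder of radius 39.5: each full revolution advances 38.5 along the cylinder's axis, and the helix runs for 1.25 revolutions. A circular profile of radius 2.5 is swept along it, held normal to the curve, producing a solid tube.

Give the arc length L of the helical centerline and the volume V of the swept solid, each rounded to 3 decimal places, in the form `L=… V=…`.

L=313.943 V=6164.252

2πR = 2π·39.5 = 248.185820
per-turn = √(248.185820² + 38.5²) = √(61596.2011 + 1482.25) = √63078.4511 = 251.154238
L = 1.25 × 251.154238 = 313.942797
V = π·2.5² × L = 19.634954 × 313.942797 = 6164.252405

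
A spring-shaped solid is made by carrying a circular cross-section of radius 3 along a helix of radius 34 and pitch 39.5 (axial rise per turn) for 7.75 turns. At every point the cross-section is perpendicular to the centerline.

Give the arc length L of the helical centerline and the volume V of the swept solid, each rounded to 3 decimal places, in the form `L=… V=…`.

2πR = 2π·34 = 213.628300
per-turn = √(213.628300² + 39.5²) = √(45637.0508 + 1560.25) = √47197.3008 = 217.249398
L = 7.75 × 217.249398 = 1683.682831
V = π·3² × L = 28.274334 × 1683.682831 = 47605.010523

L=1683.683 V=47605.011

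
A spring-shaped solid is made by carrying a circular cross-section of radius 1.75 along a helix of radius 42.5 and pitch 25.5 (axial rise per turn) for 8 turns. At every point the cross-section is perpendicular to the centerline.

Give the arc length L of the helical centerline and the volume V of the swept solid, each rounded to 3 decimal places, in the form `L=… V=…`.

L=2146.001 V=20646.951

2πR = 2π·42.5 = 267.035376
per-turn = √(267.035376² + 25.5²) = √(71307.8918 + 650.25) = √71958.1418 = 268.250148
L = 8 × 268.250148 = 2146.001182
V = π·1.75² × L = 9.621128 × 2146.001182 = 20646.950995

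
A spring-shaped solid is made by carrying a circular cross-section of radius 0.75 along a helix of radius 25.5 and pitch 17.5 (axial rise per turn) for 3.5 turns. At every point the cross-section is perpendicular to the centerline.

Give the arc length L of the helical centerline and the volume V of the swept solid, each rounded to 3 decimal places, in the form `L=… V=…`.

L=564.109 V=996.864

2πR = 2π·25.5 = 160.221225
per-turn = √(160.221225² + 17.5²) = √(25670.8410 + 306.25) = √25977.0910 = 161.174102
L = 3.5 × 161.174102 = 564.109356
V = π·0.75² × L = 1.767146 × 564.109356 = 996.863517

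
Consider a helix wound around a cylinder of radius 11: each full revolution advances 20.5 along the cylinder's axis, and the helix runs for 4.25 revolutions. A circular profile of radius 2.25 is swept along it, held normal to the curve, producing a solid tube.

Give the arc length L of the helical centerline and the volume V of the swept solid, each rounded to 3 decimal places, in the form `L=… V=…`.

L=306.388 V=4872.883

2πR = 2π·11 = 69.115038
per-turn = √(69.115038² + 20.5²) = √(4776.8885 + 420.25) = √5197.1385 = 72.091182
L = 4.25 × 72.091182 = 306.387524
V = π·2.25² × L = 15.904313 × 306.387524 = 4872.883018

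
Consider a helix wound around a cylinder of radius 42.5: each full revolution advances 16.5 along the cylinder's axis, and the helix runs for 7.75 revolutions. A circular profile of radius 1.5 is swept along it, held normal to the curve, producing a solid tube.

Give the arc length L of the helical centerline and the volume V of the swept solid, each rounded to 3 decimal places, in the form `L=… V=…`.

2πR = 2π·42.5 = 267.035376
per-turn = √(267.035376² + 16.5²) = √(71307.8918 + 272.25) = √71580.1418 = 267.544654
L = 7.75 × 267.544654 = 2073.471067
V = π·1.5² × L = 7.068583 × 2073.471067 = 14656.503313

L=2073.471 V=14656.503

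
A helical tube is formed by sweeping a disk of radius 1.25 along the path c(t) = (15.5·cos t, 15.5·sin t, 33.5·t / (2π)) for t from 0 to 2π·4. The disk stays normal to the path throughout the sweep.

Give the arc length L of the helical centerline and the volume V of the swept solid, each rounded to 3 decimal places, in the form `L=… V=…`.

2πR = 2π·15.5 = 97.389372
per-turn = √(97.389372² + 33.5²) = √(9484.6898 + 1122.25) = √10606.9398 = 102.989999
L = 4 × 102.989999 = 411.959995
V = π·1.25² × L = 4.908739 × 411.959995 = 2022.203895

L=411.960 V=2022.204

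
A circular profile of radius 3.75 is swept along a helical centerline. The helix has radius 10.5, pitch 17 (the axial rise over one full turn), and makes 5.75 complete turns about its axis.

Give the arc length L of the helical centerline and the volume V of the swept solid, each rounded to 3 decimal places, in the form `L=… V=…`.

L=391.739 V=17306.499

2πR = 2π·10.5 = 65.973446
per-turn = √(65.973446² + 17²) = √(4352.4955 + 289) = √4641.4955 = 68.128522
L = 5.75 × 68.128522 = 391.739003
V = π·3.75² × L = 44.178647 × 391.739003 = 17306.499000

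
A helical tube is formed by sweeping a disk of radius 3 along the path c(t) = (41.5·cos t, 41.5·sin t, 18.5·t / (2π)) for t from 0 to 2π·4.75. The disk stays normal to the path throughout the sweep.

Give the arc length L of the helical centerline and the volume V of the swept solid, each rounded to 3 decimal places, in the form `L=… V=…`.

2πR = 2π·41.5 = 260.752190
per-turn = √(260.752190² + 18.5²) = √(67991.7047 + 342.25) = √68333.9547 = 261.407641
L = 4.75 × 261.407641 = 1241.686294
V = π·3² × L = 28.274334 × 1241.686294 = 35107.852861

L=1241.686 V=35107.853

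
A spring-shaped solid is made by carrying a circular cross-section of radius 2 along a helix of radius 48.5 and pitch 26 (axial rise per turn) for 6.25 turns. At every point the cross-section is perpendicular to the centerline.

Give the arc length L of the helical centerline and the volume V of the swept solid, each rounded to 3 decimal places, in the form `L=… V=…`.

2πR = 2π·48.5 = 304.734487
per-turn = √(304.734487² + 26²) = √(92863.1078 + 676) = √93539.1078 = 305.841638
L = 6.25 × 305.841638 = 1911.510240
V = π·2² × L = 12.566371 × 1911.510240 = 24020.746113

L=1911.510 V=24020.746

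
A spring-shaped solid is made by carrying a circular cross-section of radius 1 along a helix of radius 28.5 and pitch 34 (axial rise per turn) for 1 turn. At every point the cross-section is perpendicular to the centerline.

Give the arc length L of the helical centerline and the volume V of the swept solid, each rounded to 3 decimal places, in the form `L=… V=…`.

2πR = 2π·28.5 = 179.070781
per-turn = √(179.070781² + 34²) = √(32066.3447 + 1156) = √33222.3447 = 182.269978
L = 1 × 182.269978 = 182.269978
V = π·1² × L = 3.141593 × 182.269978 = 572.618022

L=182.270 V=572.618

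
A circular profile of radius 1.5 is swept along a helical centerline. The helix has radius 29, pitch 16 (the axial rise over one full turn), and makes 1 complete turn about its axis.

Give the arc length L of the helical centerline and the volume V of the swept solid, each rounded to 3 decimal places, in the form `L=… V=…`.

L=182.914 V=1292.939

2πR = 2π·29 = 182.212374
per-turn = √(182.212374² + 16²) = √(33201.3492 + 256) = √33457.3492 = 182.913502
L = 1 × 182.913502 = 182.913502
V = π·1.5² × L = 7.068583 × 182.913502 = 1292.939357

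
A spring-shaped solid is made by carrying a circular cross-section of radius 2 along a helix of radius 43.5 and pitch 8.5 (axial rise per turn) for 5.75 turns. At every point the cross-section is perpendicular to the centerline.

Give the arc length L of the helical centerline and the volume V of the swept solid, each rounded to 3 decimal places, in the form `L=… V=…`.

2πR = 2π·43.5 = 273.318561
per-turn = √(273.318561² + 8.5²) = √(74703.0357 + 72.25) = √74775.2857 = 273.450701
L = 5.75 × 273.450701 = 1572.341529
V = π·2² × L = 12.566371 × 1572.341529 = 19758.626386

L=1572.342 V=19758.626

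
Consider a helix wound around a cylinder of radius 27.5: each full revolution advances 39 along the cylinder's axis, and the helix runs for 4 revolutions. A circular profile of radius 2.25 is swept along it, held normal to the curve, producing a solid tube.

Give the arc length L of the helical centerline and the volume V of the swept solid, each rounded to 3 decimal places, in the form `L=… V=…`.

2πR = 2π·27.5 = 172.787596
per-turn = √(172.787596² + 39²) = √(29855.5533 + 1521) = √31376.5533 = 177.134280
L = 4 × 177.134280 = 708.537122
V = π·2.25² × L = 15.904313 × 708.537122 = 11268.796022

L=708.537 V=11268.796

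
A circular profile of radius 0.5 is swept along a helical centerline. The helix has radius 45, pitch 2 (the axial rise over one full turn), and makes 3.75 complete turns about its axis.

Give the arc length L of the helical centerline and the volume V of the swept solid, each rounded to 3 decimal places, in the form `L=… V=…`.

2πR = 2π·45 = 282.743339
per-turn = √(282.743339² + 2²) = √(79943.7956 + 4) = √79947.7956 = 282.750412
L = 3.75 × 282.750412 = 1060.314046
V = π·0.5² × L = 0.785398 × 1060.314046 = 832.768704

L=1060.314 V=832.769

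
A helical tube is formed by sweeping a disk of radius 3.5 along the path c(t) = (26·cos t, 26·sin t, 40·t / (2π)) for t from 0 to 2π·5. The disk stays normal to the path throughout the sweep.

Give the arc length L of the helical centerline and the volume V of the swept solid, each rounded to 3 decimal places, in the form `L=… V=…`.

L=840.943 V=32363.282

2πR = 2π·26 = 163.362818
per-turn = √(163.362818² + 40²) = √(26687.4103 + 1600) = √28287.4103 = 168.188615
L = 5 × 168.188615 = 840.943076
V = π·3.5² × L = 38.484510 × 840.943076 = 32363.282233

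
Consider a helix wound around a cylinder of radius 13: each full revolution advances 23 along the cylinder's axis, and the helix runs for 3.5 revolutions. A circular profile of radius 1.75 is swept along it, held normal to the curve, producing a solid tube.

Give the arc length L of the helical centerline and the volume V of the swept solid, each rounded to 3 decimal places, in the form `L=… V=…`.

2πR = 2π·13 = 81.681409
per-turn = √(81.681409² + 23²) = √(6671.8526 + 529) = √7200.8526 = 84.857837
L = 3.5 × 84.857837 = 297.002431
V = π·1.75² × L = 9.621128 × 297.002431 = 2857.498257

L=297.002 V=2857.498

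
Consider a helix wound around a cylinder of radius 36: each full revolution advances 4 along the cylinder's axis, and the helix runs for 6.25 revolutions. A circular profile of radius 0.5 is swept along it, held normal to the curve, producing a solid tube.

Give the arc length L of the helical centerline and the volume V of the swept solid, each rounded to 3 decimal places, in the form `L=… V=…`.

2πR = 2π·36 = 226.194671
per-turn = √(226.194671² + 4²) = √(51164.0292 + 16) = √51180.0292 = 226.230036
L = 6.25 × 226.230036 = 1413.937725
V = π·0.5² × L = 0.785398 × 1413.937725 = 1110.504093

L=1413.938 V=1110.504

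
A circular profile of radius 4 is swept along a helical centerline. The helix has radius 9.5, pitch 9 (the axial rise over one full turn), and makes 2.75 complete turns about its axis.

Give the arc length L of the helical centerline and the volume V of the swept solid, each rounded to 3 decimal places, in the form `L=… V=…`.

2πR = 2π·9.5 = 59.690260
per-turn = √(59.690260² + 9²) = √(3562.9272 + 81) = √3643.9272 = 60.364950
L = 2.75 × 60.364950 = 166.003613
V = π·4² × L = 50.265482 × 166.003613 = 8344.251672

L=166.004 V=8344.252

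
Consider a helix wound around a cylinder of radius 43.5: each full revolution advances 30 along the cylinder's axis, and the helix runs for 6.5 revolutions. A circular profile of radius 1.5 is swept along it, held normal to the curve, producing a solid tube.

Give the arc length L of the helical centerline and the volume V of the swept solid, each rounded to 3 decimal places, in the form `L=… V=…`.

L=1787.240 V=12633.258

2πR = 2π·43.5 = 273.318561
per-turn = √(273.318561² + 30²) = √(74703.0357 + 900) = √75603.0357 = 274.960062
L = 6.5 × 274.960062 = 1787.240403
V = π·1.5² × L = 7.068583 × 1787.240403 = 12633.257972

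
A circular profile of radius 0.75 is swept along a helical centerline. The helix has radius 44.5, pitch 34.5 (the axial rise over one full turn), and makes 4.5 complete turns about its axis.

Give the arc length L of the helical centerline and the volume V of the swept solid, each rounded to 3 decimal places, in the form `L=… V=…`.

L=1267.750 V=2240.299

2πR = 2π·44.5 = 279.601746
per-turn = √(279.601746² + 34.5²) = √(78177.1365 + 1190.25) = √79367.3865 = 281.722180
L = 4.5 × 281.722180 = 1267.749808
V = π·0.75² × L = 1.767146 × 1267.749808 = 2240.298835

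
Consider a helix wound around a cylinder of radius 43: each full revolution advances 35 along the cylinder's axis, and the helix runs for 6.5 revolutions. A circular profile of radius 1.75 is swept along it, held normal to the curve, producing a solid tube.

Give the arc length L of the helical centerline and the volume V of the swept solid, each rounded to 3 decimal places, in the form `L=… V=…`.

L=1770.825 V=17037.330

2πR = 2π·43 = 270.176968
per-turn = √(270.176968² + 35²) = √(72995.5942 + 1225) = √74220.5942 = 272.434569
L = 6.5 × 272.434569 = 1770.824696
V = π·1.75² × L = 9.621128 × 1770.824696 = 17037.330180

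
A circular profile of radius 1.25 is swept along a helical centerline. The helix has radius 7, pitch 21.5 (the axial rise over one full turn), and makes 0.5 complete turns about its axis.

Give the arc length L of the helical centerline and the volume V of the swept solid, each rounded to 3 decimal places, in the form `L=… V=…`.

2πR = 2π·7 = 43.982297
per-turn = √(43.982297² + 21.5²) = √(1934.4425 + 462.25) = √2396.6925 = 48.956026
L = 0.5 × 48.956026 = 24.478013
V = π·1.25² × L = 4.908739 × 24.478013 = 120.156165

L=24.478 V=120.156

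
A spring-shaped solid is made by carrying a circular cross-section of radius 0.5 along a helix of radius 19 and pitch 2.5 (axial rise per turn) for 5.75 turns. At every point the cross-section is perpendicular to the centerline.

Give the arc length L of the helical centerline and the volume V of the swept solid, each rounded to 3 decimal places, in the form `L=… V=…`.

L=686.588 V=539.245

2πR = 2π·19 = 119.380521
per-turn = √(119.380521² + 2.5²) = √(14251.7088 + 6.25) = √14257.9588 = 119.406695
L = 5.75 × 119.406695 = 686.588495
V = π·0.5² × L = 0.785398 × 686.588495 = 539.245343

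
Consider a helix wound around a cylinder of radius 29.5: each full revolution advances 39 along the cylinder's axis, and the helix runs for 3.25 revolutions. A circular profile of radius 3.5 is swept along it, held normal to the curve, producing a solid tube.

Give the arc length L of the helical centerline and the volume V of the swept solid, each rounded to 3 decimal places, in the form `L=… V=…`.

2πR = 2π·29.5 = 185.353967
per-turn = √(185.353967² + 39²) = √(34356.0929 + 1521) = √35877.0929 = 189.412494
L = 3.25 × 189.412494 = 615.590606
V = π·3.5² × L = 38.484510 × 615.590606 = 23690.702829

L=615.591 V=23690.703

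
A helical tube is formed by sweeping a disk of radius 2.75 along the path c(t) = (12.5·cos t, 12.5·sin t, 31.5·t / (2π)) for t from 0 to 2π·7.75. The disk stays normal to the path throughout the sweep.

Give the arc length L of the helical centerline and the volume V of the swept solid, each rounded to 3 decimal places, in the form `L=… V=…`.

L=655.815 V=15581.035

2πR = 2π·12.5 = 78.539816
per-turn = √(78.539816² + 31.5²) = √(6168.5028 + 992.25) = √7160.7528 = 84.621231
L = 7.75 × 84.621231 = 655.814541
V = π·2.75² × L = 23.758294 × 655.814541 = 15581.034963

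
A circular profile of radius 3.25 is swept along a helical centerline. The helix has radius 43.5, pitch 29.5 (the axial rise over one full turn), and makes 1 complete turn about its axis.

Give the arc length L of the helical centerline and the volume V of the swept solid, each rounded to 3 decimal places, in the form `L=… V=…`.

2πR = 2π·43.5 = 273.318561
per-turn = √(273.318561² + 29.5²) = √(74703.0357 + 870.25) = √75573.2857 = 274.905958
L = 1 × 274.905958 = 274.905958
V = π·3.25² × L = 33.183072 × 274.905958 = 9122.224307

L=274.906 V=9122.224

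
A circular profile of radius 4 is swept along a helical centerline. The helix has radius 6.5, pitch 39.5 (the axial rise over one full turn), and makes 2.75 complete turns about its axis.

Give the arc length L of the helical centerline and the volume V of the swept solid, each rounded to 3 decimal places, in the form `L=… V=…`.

2πR = 2π·6.5 = 40.840704
per-turn = √(40.840704² + 39.5²) = √(1667.9631 + 1560.25) = √3228.2131 = 56.817367
L = 2.75 × 56.817367 = 156.247758
V = π·4² × L = 50.265482 × 156.247758 = 7853.868942

L=156.248 V=7853.869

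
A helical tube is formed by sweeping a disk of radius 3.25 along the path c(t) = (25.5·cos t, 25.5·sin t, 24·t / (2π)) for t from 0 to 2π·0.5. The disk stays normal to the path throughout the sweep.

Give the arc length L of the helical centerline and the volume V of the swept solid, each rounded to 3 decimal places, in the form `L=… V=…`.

2πR = 2π·25.5 = 160.221225
per-turn = √(160.221225² + 24²) = √(25670.8410 + 576) = √26246.8410 = 162.008768
L = 0.5 × 162.008768 = 81.004384
V = π·3.25² × L = 33.183072 × 81.004384 = 2687.974346

L=81.004 V=2687.974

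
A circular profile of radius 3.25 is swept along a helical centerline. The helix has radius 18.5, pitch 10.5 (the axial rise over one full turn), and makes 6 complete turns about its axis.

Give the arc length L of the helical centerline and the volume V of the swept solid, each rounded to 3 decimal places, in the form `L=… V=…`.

2πR = 2π·18.5 = 116.238928
per-turn = √(116.238928² + 10.5²) = √(13511.4884 + 110.25) = √13621.7384 = 116.712203
L = 6 × 116.712203 = 700.273220
V = π·3.25² × L = 33.183072 × 700.273220 = 23237.216977

L=700.273 V=23237.217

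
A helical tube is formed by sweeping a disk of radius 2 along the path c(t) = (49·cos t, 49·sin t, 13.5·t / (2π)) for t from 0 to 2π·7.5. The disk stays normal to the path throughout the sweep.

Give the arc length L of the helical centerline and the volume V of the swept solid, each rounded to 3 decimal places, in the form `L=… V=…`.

2πR = 2π·49 = 307.876080
per-turn = √(307.876080² + 13.5²) = √(94787.6807 + 182.25) = √94969.9307 = 308.171917
L = 7.5 × 308.171917 = 2311.289380
V = π·2² × L = 12.566371 × 2311.289380 = 29044.518951

L=2311.289 V=29044.519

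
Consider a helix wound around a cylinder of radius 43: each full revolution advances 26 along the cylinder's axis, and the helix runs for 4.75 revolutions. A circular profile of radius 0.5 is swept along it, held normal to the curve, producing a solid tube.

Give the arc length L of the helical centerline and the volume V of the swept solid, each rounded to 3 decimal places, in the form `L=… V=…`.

L=1289.269 V=1012.590

2πR = 2π·43 = 270.176968
per-turn = √(270.176968² + 26²) = √(72995.5942 + 676) = √73671.5942 = 271.425117
L = 4.75 × 271.425117 = 1289.269306
V = π·0.5² × L = 0.785398 × 1289.269306 = 1012.589745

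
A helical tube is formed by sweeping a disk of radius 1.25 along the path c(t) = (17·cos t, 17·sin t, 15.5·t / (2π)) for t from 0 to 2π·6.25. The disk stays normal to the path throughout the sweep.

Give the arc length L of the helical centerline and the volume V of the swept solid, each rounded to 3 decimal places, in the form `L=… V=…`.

L=674.581 V=3311.340

2πR = 2π·17 = 106.814150
per-turn = √(106.814150² + 15.5²) = √(11409.2627 + 240.25) = √11649.5127 = 107.932908
L = 6.25 × 107.932908 = 674.580677
V = π·1.25² × L = 4.908739 × 674.580677 = 3311.340153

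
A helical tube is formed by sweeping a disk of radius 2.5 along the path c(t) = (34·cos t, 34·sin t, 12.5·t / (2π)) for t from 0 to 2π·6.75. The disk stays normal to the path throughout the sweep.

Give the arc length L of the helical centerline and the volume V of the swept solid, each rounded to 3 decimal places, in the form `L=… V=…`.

2πR = 2π·34 = 213.628300
per-turn = √(213.628300² + 12.5²) = √(45637.0508 + 156.25) = √45793.3008 = 213.993693
L = 6.75 × 213.993693 = 1444.457429
V = π·2.5² × L = 19.634954 × 1444.457429 = 28361.855305

L=1444.457 V=28361.855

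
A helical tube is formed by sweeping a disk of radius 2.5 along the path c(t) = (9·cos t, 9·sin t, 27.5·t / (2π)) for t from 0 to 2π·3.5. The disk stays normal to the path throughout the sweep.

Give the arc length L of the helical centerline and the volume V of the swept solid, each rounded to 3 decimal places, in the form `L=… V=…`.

L=220.083 V=4321.319

2πR = 2π·9 = 56.548668
per-turn = √(56.548668² + 27.5²) = √(3197.7518 + 756.25) = √3954.0018 = 62.880854
L = 3.5 × 62.880854 = 220.082990
V = π·2.5² × L = 19.634954 × 220.082990 = 4321.319398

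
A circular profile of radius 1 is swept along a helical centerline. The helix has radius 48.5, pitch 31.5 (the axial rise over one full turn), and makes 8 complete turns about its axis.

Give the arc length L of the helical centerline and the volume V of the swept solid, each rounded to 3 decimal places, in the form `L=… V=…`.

L=2450.866 V=7699.622

2πR = 2π·48.5 = 304.734487
per-turn = √(304.734487² + 31.5²) = √(92863.1078 + 992.25) = √93855.3578 = 306.358218
L = 8 × 306.358218 = 2450.865745
V = π·1² × L = 3.141593 × 2450.865745 = 7699.621819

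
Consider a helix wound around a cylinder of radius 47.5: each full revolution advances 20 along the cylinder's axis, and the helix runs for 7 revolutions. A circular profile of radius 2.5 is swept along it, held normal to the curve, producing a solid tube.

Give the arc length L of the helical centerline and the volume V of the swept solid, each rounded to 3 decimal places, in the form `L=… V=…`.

L=2093.845 V=41112.545

2πR = 2π·47.5 = 298.451302
per-turn = √(298.451302² + 20²) = √(89073.1797 + 400) = √89473.1797 = 299.120678
L = 7 × 299.120678 = 2093.844743
V = π·2.5² × L = 19.634954 × 2093.844743 = 41112.545383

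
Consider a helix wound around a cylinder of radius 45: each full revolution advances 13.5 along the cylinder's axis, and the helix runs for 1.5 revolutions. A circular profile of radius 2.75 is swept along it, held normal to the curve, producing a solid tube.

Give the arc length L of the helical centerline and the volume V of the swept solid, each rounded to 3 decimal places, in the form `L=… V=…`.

2πR = 2π·45 = 282.743339
per-turn = √(282.743339² + 13.5²) = √(79943.7956 + 182.25) = √80126.0456 = 283.065444
L = 1.5 × 283.065444 = 424.598166
V = π·2.75² × L = 23.758294 × 424.598166 = 10087.728252

L=424.598 V=10087.728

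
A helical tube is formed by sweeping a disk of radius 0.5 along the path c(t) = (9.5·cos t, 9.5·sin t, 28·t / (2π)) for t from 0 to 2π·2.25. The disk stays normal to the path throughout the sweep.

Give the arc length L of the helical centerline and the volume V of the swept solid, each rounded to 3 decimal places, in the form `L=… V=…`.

L=148.345 V=116.510

2πR = 2π·9.5 = 59.690260
per-turn = √(59.690260² + 28²) = √(3562.9272 + 784) = √4346.9272 = 65.931231
L = 2.25 × 65.931231 = 148.345269
V = π·0.5² × L = 0.785398 × 148.345269 = 116.510102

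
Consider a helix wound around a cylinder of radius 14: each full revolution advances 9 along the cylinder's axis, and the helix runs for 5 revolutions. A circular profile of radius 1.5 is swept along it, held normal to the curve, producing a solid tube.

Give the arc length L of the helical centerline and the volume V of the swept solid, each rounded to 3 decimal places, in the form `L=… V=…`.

L=442.119 V=3125.155

2πR = 2π·14 = 87.964594
per-turn = √(87.964594² + 9²) = √(7737.7699 + 81) = √7818.7699 = 88.423808
L = 5 × 88.423808 = 442.119041
V = π·1.5² × L = 7.068583 × 442.119041 = 3125.155344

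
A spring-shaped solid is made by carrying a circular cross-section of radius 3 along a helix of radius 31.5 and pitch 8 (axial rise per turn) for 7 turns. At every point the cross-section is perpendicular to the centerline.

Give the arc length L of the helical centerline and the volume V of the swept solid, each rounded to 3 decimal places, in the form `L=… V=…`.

2πR = 2π·31.5 = 197.920337
per-turn = √(197.920337² + 8²) = √(39172.4599 + 64) = √39236.4599 = 198.081952
L = 7 × 198.081952 = 1386.573667
V = π·3² × L = 28.274334 × 1386.573667 = 39204.446808

L=1386.574 V=39204.447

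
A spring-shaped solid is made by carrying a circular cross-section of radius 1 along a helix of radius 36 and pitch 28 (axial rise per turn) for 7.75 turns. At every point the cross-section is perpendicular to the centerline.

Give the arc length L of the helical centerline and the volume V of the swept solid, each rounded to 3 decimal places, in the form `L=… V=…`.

L=1766.389 V=5549.273

2πR = 2π·36 = 226.194671
per-turn = √(226.194671² + 28²) = √(51164.0292 + 784) = √51948.0292 = 227.921103
L = 7.75 × 227.921103 = 1766.388549
V = π·1² × L = 3.141593 × 1766.388549 = 5549.273288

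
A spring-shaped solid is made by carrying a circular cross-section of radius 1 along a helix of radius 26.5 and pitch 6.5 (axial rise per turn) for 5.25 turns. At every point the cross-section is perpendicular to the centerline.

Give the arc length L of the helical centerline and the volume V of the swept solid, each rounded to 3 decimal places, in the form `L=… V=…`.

L=874.814 V=2748.309

2πR = 2π·26.5 = 166.504411
per-turn = √(166.504411² + 6.5²) = √(27723.7188 + 42.25) = √27765.9688 = 166.631236
L = 5.25 × 166.631236 = 874.813988
V = π·1² × L = 3.141593 × 874.813988 = 2748.309199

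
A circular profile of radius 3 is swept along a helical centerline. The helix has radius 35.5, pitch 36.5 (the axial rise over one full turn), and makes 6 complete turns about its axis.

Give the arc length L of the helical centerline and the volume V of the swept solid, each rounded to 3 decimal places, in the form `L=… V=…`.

L=1356.118 V=38343.347

2πR = 2π·35.5 = 223.053078
per-turn = √(223.053078² + 36.5²) = √(49752.6758 + 1332.25) = √51084.9258 = 226.019746
L = 6 × 226.019746 = 1356.118479
V = π·3² × L = 28.274334 × 1356.118479 = 38343.346651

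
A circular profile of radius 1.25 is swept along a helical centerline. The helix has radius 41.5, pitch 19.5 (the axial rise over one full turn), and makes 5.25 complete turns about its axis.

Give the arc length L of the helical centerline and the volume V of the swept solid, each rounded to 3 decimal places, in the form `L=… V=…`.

L=1372.772 V=6738.577

2πR = 2π·41.5 = 260.752190
per-turn = √(260.752190² + 19.5²) = √(67991.7047 + 380.25) = √68371.9547 = 261.480314
L = 5.25 × 261.480314 = 1372.771650
V = π·1.25² × L = 4.908739 × 1372.771650 = 6738.577077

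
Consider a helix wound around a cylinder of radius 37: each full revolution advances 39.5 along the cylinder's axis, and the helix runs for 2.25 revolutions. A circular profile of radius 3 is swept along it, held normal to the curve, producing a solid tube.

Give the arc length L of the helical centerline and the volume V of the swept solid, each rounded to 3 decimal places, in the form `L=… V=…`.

L=530.572 V=15001.563

2πR = 2π·37 = 232.477856
per-turn = √(232.477856² + 39.5²) = √(54045.9537 + 1560.25) = √55606.2037 = 235.809677
L = 2.25 × 235.809677 = 530.571773
V = π·3² × L = 28.274334 × 530.571773 = 15001.563456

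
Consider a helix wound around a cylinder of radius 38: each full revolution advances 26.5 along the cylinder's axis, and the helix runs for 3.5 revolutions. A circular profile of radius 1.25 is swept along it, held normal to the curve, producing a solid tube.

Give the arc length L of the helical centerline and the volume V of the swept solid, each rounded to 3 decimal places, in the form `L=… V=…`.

L=840.795 V=4127.243

2πR = 2π·38 = 238.761042
per-turn = √(238.761042² + 26.5²) = √(57006.8350 + 702.25) = √57709.0850 = 240.227153
L = 3.5 × 240.227153 = 840.795035
V = π·1.25² × L = 4.908739 × 840.795035 = 4127.242979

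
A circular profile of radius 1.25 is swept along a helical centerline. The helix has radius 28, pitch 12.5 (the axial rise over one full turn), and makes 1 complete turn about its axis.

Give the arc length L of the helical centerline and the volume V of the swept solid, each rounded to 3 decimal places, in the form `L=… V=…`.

L=176.373 V=865.767

2πR = 2π·28 = 175.929189
per-turn = √(175.929189² + 12.5²) = √(30951.0794 + 156.25) = √31107.3294 = 176.372700
L = 1 × 176.372700 = 176.372700
V = π·1.25² × L = 4.908739 × 176.372700 = 865.767468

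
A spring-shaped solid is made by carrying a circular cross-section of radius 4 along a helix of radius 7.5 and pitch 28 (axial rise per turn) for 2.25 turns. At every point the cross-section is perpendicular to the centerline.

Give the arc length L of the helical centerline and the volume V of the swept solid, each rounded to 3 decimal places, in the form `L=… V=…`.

2πR = 2π·7.5 = 47.123890
per-turn = √(47.123890² + 28²) = √(2220.6610 + 784) = √3004.6610 = 54.814788
L = 2.25 × 54.814788 = 123.333273
V = π·4² × L = 50.265482 × 123.333273 = 6199.406477

L=123.333 V=6199.406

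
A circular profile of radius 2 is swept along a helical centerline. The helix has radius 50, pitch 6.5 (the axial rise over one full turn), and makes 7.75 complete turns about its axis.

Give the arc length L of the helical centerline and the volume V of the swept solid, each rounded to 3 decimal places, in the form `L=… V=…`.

2πR = 2π·50 = 314.159265
per-turn = √(314.159265² + 6.5²) = √(98696.0440 + 42.25) = √98738.2940 = 314.226501
L = 7.75 × 314.226501 = 2435.255384
V = π·2² × L = 12.566371 × 2435.255384 = 30602.321693

L=2435.255 V=30602.322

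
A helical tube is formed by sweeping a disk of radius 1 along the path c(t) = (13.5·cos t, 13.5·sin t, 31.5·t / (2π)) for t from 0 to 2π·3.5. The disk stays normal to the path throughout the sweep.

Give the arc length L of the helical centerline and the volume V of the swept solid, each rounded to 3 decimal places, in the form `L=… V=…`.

2πR = 2π·13.5 = 84.823002
per-turn = √(84.823002² + 31.5²) = √(7194.9416 + 992.25) = √8187.1916 = 90.483101
L = 3.5 × 90.483101 = 316.690854
V = π·1² × L = 3.141593 × 316.690854 = 994.913661

L=316.691 V=994.914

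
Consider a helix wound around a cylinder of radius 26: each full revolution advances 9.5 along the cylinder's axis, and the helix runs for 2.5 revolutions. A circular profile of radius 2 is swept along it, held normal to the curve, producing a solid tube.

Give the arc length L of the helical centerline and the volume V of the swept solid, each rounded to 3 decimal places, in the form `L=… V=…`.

2πR = 2π·26 = 163.362818
per-turn = √(163.362818² + 9.5²) = √(26687.4103 + 90.25) = √26777.6603 = 163.638810
L = 2.5 × 163.638810 = 409.097026
V = π·2² × L = 12.566371 × 409.097026 = 5140.864849

L=409.097 V=5140.865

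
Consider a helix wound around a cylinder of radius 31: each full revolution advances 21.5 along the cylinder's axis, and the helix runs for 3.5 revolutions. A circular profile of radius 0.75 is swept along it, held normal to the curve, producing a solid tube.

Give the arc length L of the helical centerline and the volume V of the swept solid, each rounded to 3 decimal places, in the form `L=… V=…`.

L=685.866 V=1212.026

2πR = 2π·31 = 194.778745
per-turn = √(194.778745² + 21.5²) = √(37938.7593 + 462.25) = √38401.0093 = 195.961755
L = 3.5 × 195.961755 = 685.866142
V = π·0.75² × L = 1.767146 × 685.866142 = 1212.025518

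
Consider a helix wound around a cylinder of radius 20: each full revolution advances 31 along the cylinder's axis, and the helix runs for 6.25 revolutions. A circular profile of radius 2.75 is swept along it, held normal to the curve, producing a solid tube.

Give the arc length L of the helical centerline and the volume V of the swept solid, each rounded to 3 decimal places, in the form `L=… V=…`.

L=808.943 V=19219.114

2πR = 2π·20 = 125.663706
per-turn = √(125.663706² + 31²) = √(15791.3670 + 961) = √16752.3670 = 129.430935
L = 6.25 × 129.430935 = 808.943346
V = π·2.75² × L = 23.758294 × 808.943346 = 19219.114210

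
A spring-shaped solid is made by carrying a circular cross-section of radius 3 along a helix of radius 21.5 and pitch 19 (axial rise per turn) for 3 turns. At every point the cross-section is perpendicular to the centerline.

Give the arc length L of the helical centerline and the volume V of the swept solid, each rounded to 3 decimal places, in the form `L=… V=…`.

2πR = 2π·21.5 = 135.088484
per-turn = √(135.088484² + 19²) = √(18248.8985 + 361) = √18609.8985 = 136.418102
L = 3 × 136.418102 = 409.254306
V = π·3² × L = 28.274334 × 409.254306 = 11571.392886

L=409.254 V=11571.393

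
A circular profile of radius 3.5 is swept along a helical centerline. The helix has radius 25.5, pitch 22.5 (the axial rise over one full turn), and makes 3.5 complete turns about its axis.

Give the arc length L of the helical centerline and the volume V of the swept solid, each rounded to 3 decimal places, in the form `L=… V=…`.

L=566.277 V=21792.884

2πR = 2π·25.5 = 160.221225
per-turn = √(160.221225² + 22.5²) = √(25670.8410 + 506.25) = √26177.0910 = 161.793359
L = 3.5 × 161.793359 = 566.276757
V = π·3.5² × L = 38.484510 × 566.276757 = 21792.883515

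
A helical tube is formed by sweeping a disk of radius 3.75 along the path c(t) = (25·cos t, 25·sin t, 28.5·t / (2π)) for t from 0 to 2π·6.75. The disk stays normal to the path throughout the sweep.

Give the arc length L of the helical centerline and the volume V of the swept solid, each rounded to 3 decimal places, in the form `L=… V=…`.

L=1077.598 V=47606.828

2πR = 2π·25 = 157.079633
per-turn = √(157.079633² + 28.5²) = √(24674.0110 + 812.25) = √25486.2610 = 159.644170
L = 6.75 × 159.644170 = 1077.598147
V = π·3.75² × L = 44.178647 × 1077.598147 = 47606.827822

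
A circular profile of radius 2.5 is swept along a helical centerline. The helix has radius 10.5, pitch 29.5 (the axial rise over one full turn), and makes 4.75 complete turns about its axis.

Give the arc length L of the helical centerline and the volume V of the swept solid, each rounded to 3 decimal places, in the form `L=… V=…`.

2πR = 2π·10.5 = 65.973446
per-turn = √(65.973446² + 29.5²) = √(4352.4955 + 870.25) = √5222.7455 = 72.268565
L = 4.75 × 72.268565 = 343.275686
V = π·2.5² × L = 19.634954 × 343.275686 = 6740.202324

L=343.276 V=6740.202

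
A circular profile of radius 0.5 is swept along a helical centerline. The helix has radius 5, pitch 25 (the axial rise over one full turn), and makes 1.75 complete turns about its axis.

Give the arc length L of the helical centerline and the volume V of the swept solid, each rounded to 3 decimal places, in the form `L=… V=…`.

L=70.261 V=55.183

2πR = 2π·5 = 31.415927
per-turn = √(31.415927² + 25²) = √(986.9604 + 625) = √1611.9604 = 40.149227
L = 1.75 × 40.149227 = 70.261147
V = π·0.5² × L = 0.785398 × 70.261147 = 55.182976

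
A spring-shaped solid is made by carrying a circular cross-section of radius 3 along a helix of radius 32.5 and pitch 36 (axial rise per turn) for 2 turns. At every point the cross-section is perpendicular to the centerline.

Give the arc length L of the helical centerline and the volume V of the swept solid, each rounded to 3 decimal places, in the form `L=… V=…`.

2πR = 2π·32.5 = 204.203522
per-turn = √(204.203522² + 36²) = √(41699.0786 + 1296) = √42995.0786 = 207.352547
L = 2 × 207.352547 = 414.705093
V = π·3² × L = 28.274334 × 414.705093 = 11725.510270

L=414.705 V=11725.510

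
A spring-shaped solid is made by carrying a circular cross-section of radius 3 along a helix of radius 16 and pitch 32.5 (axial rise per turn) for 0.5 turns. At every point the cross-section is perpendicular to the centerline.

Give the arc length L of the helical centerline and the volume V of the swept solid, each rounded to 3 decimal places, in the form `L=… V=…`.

2πR = 2π·16 = 100.530965
per-turn = √(100.530965² + 32.5²) = √(10106.4749 + 1056.25) = √11162.7249 = 105.653797
L = 0.5 × 105.653797 = 52.826899
V = π·3² × L = 28.274334 × 52.826899 = 1493.645372

L=52.827 V=1493.645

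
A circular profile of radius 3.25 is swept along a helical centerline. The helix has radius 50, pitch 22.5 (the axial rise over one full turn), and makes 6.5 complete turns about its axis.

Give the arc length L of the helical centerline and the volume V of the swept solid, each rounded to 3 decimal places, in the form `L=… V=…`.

L=2047.266 V=67934.567

2πR = 2π·50 = 314.159265
per-turn = √(314.159265² + 22.5²) = √(98696.0440 + 506.25) = √99202.2940 = 314.963957
L = 6.5 × 314.963957 = 2047.265718
V = π·3.25² × L = 33.183072 × 2047.265718 = 67934.566565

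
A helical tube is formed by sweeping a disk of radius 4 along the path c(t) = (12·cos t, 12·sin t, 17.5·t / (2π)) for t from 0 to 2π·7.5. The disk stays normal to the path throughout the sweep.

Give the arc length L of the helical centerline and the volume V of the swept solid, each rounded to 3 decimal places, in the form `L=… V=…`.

2πR = 2π·12 = 75.398224
per-turn = √(75.398224² + 17.5²) = √(5684.8921 + 306.25) = √5991.1421 = 77.402469
L = 7.5 × 77.402469 = 580.518514
V = π·4² × L = 50.265482 × 580.518514 = 29180.043182

L=580.519 V=29180.043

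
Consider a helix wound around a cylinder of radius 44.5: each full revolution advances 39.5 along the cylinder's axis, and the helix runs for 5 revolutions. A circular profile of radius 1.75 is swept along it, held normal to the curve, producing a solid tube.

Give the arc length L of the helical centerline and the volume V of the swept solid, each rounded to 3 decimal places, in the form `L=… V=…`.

2πR = 2π·44.5 = 279.601746
per-turn = √(279.601746² + 39.5²) = √(78177.1365 + 1560.25) = √79737.3865 = 282.378091
L = 5 × 282.378091 = 1411.890457
V = π·1.75² × L = 9.621128 × 1411.890457 = 13583.978102

L=1411.890 V=13583.978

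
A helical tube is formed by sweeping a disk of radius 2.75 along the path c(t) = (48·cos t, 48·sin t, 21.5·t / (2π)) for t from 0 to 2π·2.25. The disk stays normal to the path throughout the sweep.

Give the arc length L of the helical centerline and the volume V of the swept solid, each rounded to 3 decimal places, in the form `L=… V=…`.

L=680.306 V=16162.913

2πR = 2π·48 = 301.592895
per-turn = √(301.592895² + 21.5²) = √(90958.2742 + 462.25) = √91420.5242 = 302.358271
L = 2.25 × 302.358271 = 680.306110
V = π·2.75² × L = 23.758294 × 680.306110 = 16162.912877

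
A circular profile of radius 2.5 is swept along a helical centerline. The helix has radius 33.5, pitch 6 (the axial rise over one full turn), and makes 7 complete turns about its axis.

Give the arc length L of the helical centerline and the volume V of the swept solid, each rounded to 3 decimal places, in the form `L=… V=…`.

2πR = 2π·33.5 = 210.486708
per-turn = √(210.486708² + 6²) = √(44304.6542 + 36) = √44340.6542 = 210.572207
L = 7 × 210.572207 = 1474.005446
V = π·2.5² × L = 19.634954 × 1474.005446 = 28942.029245

L=1474.005 V=28942.029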